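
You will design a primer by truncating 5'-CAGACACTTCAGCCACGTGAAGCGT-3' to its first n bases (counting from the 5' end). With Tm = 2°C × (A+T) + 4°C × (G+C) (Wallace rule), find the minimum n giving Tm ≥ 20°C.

First 6 bases: CAGACA → Tm = 18°C (< 20°C)
First 7 bases: CAGACAC → Tm = 22°C (≥ 20°C)
Each additional base adds 2°C (A/T) or 4°C (G/C), so Tm is non-decreasing in n; n = 7 is the first length to reach 20°C.

n = 7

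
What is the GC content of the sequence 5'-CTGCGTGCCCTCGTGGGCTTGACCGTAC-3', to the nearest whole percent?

68%

G=9, A=2, T=7, C=10
G+C = 9 + 10 = 19 out of 28 bases
%GC = 19/28 × 100 = 67.86% ≈ 68%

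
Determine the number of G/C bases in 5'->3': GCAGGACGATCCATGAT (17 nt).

Scanning the sequence gives C=4, A=5, G=5, T=3.
Total G or C: 5 + 4 = 9

9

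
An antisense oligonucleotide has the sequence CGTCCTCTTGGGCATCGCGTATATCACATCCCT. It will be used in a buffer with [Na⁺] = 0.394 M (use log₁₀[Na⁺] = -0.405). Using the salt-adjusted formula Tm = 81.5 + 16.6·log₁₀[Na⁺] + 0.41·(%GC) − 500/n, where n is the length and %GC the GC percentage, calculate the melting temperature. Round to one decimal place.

Length n = 33. T=10, C=12, A=5, G=6
G+C = 18, so %GC = 18/33 × 100 = 54.545%
Salt term: 16.6 × (-0.405) = -6.723
GC term: 0.41 × 54.545 = 22.363; length term: −500/33 = −15.152
Tm = 81.5 + (-6.723) + 22.363 − 15.152 = 81.988 → 82.0°C

82.0°C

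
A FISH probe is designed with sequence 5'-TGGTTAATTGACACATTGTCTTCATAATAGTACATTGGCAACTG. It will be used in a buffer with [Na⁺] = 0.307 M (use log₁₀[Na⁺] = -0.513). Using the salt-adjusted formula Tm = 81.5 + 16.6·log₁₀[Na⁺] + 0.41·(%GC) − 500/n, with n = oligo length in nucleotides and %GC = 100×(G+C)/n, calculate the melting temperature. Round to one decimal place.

75.6°C

Length n = 44. Scanning the sequence gives A=13, G=8, C=7, T=16.
G+C = 15, so %GC = 15/44 × 100 = 34.091%
Salt term: 16.6 × (-0.513) = -8.516
GC term: 0.41 × 34.091 = 13.977; length term: −500/44 = −11.364
Tm = 81.5 + (-8.516) + 13.977 − 11.364 = 75.597 → 75.6°C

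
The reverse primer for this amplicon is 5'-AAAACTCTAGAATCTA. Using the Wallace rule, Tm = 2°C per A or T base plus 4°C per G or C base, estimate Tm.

Scanning the sequence gives T=4, C=3, A=8, G=1.
A+T = 12, G+C = 4
Tm = 4·4 + 2·12 = 16 + 24 = 40°C

40°C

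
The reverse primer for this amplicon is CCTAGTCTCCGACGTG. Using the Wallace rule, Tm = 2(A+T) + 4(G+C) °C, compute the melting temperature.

52°C

Counting bases: C=6, G=4, T=4, A=2
So N_AT = 6 and N_GC = 10.
Tm = 2(6) + 4(10) = 12 + 40 = 52°C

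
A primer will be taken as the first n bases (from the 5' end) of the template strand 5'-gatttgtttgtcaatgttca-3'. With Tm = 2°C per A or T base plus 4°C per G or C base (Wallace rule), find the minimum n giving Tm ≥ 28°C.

n = 11

First 10 bases: GATTTGTTTG → Tm = 26°C (< 28°C)
First 11 bases: GATTTGTTTGT → Tm = 28°C (≥ 28°C)
Each additional base adds 2°C (A/T) or 4°C (G/C), so Tm is non-decreasing in n; n = 11 is the first length to reach 28°C.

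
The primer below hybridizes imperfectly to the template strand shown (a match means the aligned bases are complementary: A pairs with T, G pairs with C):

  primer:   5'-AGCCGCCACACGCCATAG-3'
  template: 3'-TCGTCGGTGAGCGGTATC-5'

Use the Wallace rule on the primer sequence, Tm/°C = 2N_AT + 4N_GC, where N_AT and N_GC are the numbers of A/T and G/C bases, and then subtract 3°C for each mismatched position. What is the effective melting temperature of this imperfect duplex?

54°C

Primer base counts: A=5, T=1, G=4, C=8 → A+T=6, G+C=12
Perfect-match Tm = 2(6) + 4(12) = 12 + 48 = 60°C
Mismatches (positions where the bases are not complementary): 2 (at positions 4, 10)
Effective Tm = 60 − 2×3 = 60 − 6 = 54°C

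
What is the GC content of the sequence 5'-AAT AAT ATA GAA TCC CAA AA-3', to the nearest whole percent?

20%

Base counts: T=4, G=1, C=3, A=12
G+C = 1 + 3 = 4 out of 20 bases
%GC = 4/20 × 100 = 20% ≈ 20%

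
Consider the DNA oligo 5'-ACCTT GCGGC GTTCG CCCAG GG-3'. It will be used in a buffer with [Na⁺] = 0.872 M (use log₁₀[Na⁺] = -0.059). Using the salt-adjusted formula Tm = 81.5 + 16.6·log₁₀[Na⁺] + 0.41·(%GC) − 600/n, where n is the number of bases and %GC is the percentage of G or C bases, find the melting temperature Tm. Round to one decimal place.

Length n = 22. Counting bases: G=8, C=8, T=4, A=2
G+C = 16, so %GC = 16/22 × 100 = 72.727%
Salt term: 16.6 × (-0.059) = -0.979
GC term: 0.41 × 72.727 = 29.818; length term: −600/22 = −27.273
Tm = 81.5 + (-0.979) + 29.818 − 27.273 = 83.066 → 83.1°C

83.1°C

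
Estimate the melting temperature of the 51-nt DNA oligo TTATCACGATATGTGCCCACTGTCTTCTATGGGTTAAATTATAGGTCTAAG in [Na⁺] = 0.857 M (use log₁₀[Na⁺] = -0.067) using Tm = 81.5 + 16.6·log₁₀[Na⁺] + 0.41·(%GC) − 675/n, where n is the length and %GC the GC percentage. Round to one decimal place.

Length n = 51. G=10, A=13, T=19, C=9
G+C = 19, so %GC = 19/51 × 100 = 37.255%
Salt term: 16.6 × (-0.067) = -1.112
GC term: 0.41 × 37.255 = 15.275; length term: −675/51 = −13.235
Tm = 81.5 + (-1.112) + 15.275 − 13.235 = 82.428 → 82.4°C

82.4°C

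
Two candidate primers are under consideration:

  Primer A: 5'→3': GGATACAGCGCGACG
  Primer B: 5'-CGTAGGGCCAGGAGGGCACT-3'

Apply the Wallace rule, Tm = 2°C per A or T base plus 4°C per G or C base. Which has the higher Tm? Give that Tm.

Primer A: A+T=5, G+C=10 → Tm = 2(5)+4(10) = 50°C
Primer B: A+T=6, G+C=14 → Tm = 2(6)+4(14) = 68°C
50°C vs 68°C → primer B is higher.

Primer B, 68°C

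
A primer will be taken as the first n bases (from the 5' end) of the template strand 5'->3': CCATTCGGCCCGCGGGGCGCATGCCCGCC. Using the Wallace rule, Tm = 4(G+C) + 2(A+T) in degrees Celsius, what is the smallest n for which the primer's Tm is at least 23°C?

n = 8

First 7 bases: CCATTCG → Tm = 22°C (< 23°C)
First 8 bases: CCATTCGG → Tm = 26°C (≥ 23°C)
Since every base adds ≥2°C, Tm only increases with n, so the threshold is first crossed at n = 8.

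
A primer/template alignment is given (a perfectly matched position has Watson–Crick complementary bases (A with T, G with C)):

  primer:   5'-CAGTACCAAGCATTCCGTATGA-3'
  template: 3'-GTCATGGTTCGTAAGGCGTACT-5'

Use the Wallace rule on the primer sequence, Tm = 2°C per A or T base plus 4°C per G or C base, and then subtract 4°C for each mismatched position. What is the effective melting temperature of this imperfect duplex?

60°C

Primer base counts: A=7, T=5, G=4, C=6 → A+T=12, G+C=10
Perfect-match Tm = 2(12) + 4(10) = 24 + 40 = 64°C
Mismatches (positions where the bases are not complementary): 1 (at position 18)
Effective Tm = 64 − 1×4 = 64 − 4 = 60°C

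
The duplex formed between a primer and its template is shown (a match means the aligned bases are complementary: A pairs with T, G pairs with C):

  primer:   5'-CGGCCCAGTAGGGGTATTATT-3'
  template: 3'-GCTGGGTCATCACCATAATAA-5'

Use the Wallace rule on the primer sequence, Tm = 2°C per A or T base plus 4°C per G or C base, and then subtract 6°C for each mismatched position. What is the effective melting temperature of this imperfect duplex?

52°C

Primer base counts: A=4, T=6, G=7, C=4 → A+T=10, G+C=11
Perfect-match Tm = 2(10) + 4(11) = 20 + 44 = 64°C
Mismatches (positions where the bases are not complementary): 2 (at positions 3, 12)
Effective Tm = 64 − 2×6 = 64 − 12 = 52°C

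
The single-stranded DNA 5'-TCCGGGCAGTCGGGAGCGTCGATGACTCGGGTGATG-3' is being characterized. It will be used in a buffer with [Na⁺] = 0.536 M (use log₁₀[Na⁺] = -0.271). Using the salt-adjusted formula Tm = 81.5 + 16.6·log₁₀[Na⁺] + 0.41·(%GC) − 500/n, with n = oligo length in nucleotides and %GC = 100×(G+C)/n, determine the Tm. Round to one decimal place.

Length n = 36. Base counts: C=8, A=5, G=16, T=7
G+C = 24, so %GC = 24/36 × 100 = 66.667%
Salt term: 16.6 × (-0.271) = -4.499
GC term: 0.41 × 66.667 = 27.333; length term: −500/36 = −13.889
Tm = 81.5 + (-4.499) + 27.333 − 13.889 = 90.445 → 90.4°C

90.4°C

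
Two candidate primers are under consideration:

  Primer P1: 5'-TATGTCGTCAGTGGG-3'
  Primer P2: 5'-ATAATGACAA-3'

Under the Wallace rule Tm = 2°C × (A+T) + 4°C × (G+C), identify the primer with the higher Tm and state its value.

Primer P1: A+T=7, G+C=8 → Tm = 2(7)+4(8) = 46°C
Primer P2: A+T=8, G+C=2 → Tm = 2(8)+4(2) = 24°C
46°C vs 24°C → primer P1 is higher.

Primer P1, 46°C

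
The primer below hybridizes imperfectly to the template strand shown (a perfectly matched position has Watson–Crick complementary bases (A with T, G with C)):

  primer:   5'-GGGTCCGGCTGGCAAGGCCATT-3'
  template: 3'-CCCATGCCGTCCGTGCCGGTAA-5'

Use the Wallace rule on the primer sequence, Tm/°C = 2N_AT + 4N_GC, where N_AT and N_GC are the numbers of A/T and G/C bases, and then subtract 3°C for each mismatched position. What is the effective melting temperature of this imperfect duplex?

65°C

Primer base counts: A=3, T=4, G=9, C=6 → A+T=7, G+C=15
Perfect-match Tm = 2(7) + 4(15) = 14 + 60 = 74°C
Mismatches (positions where the bases are not complementary): 3 (at positions 5, 10, 15)
Effective Tm = 74 − 3×3 = 74 − 9 = 65°C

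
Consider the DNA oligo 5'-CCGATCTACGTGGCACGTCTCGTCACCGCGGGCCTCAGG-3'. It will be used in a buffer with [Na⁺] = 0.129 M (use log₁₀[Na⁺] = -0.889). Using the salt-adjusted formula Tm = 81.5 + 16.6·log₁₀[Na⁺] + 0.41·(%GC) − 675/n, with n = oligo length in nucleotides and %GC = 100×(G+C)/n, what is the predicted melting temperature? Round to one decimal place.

Length n = 39. Scanning the sequence gives A=5, G=12, C=15, T=7.
G+C = 27, so %GC = 27/39 × 100 = 69.231%
Salt term: 16.6 × (-0.889) = -14.757
GC term: 0.41 × 69.231 = 28.385; length term: −675/39 = −17.308
Tm = 81.5 + (-14.757) + 28.385 − 17.308 = 77.82 → 77.8°C

77.8°C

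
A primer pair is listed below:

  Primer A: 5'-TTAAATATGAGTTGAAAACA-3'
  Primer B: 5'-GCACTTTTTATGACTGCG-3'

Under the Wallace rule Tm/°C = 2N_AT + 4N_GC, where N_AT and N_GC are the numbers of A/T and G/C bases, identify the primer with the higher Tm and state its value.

Primer B, 52°C

Primer A: A+T=16, G+C=4 → Tm = 2(16)+4(4) = 48°C
Primer B: A+T=10, G+C=8 → Tm = 2(10)+4(8) = 52°C
48°C vs 52°C → primer B is higher.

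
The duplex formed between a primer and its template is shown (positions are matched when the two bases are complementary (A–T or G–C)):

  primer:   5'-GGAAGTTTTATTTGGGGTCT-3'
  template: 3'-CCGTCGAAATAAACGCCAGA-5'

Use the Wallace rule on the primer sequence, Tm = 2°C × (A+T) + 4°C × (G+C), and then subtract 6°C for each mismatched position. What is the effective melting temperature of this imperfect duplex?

38°C

Primer base counts: A=3, T=9, G=7, C=1 → A+T=12, G+C=8
Perfect-match Tm = 2(12) + 4(8) = 24 + 32 = 56°C
Mismatches (positions where the bases are not complementary): 3 (at positions 3, 6, 15)
Effective Tm = 56 − 3×6 = 56 − 18 = 38°C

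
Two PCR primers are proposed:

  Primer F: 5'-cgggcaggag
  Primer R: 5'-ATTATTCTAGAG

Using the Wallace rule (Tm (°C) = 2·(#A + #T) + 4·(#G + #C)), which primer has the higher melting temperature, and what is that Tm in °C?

Primer F, 36°C

Primer F: A+T=2, G+C=8 → Tm = 2(2)+4(8) = 36°C
Primer R: A+T=9, G+C=3 → Tm = 2(9)+4(3) = 30°C
36°C vs 30°C → primer F is higher.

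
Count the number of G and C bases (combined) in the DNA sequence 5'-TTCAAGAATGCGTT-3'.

A=4, T=5, G=3, C=2
Total G or C: 3 + 2 = 5

5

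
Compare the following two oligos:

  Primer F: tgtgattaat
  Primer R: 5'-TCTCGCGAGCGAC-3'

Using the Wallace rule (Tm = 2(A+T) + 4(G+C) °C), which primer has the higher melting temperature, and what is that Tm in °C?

Primer R, 44°C

Primer F: A+T=8, G+C=2 → Tm = 2(8)+4(2) = 24°C
Primer R: A+T=4, G+C=9 → Tm = 2(4)+4(9) = 44°C
24°C vs 44°C → primer R is higher.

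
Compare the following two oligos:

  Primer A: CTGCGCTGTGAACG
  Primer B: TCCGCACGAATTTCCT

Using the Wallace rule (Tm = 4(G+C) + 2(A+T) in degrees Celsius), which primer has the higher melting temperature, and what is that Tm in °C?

Primer A: A+T=5, G+C=9 → Tm = 2(5)+4(9) = 46°C
Primer B: A+T=8, G+C=8 → Tm = 2(8)+4(8) = 48°C
46°C vs 48°C → primer B is higher.

Primer B, 48°C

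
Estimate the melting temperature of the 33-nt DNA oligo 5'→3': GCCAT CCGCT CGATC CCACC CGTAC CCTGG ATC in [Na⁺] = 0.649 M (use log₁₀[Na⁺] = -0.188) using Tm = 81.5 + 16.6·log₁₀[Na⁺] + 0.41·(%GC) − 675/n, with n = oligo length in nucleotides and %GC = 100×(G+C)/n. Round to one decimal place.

Length n = 33. Scanning the sequence gives G=6, C=16, T=6, A=5.
G+C = 22, so %GC = 22/33 × 100 = 66.667%
Salt term: 16.6 × (-0.188) = -3.121
GC term: 0.41 × 66.667 = 27.333; length term: −675/33 = −20.455
Tm = 81.5 + (-3.121) + 27.333 − 20.455 = 85.257 → 85.3°C

85.3°C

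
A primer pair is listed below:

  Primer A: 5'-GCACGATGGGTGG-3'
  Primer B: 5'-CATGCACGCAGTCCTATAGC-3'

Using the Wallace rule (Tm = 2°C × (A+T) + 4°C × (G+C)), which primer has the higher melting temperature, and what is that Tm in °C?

Primer B, 62°C

Primer A: A+T=4, G+C=9 → Tm = 2(4)+4(9) = 44°C
Primer B: A+T=9, G+C=11 → Tm = 2(9)+4(11) = 62°C
44°C vs 62°C → primer B is higher.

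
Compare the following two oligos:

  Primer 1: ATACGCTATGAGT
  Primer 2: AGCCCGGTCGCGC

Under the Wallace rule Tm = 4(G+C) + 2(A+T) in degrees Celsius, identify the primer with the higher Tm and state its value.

Primer 2, 48°C

Primer 1: A+T=8, G+C=5 → Tm = 2(8)+4(5) = 36°C
Primer 2: A+T=2, G+C=11 → Tm = 2(2)+4(11) = 48°C
36°C vs 48°C → primer 2 is higher.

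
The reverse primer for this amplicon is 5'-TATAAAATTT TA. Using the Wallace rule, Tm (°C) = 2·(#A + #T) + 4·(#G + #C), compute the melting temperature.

24°C

Base counts: A=6, T=6, G=0, C=0
AT pairs contribute 12, GC pairs contribute 0.
Tm = 4·0 + 2·12 = 0 + 24 = 24°C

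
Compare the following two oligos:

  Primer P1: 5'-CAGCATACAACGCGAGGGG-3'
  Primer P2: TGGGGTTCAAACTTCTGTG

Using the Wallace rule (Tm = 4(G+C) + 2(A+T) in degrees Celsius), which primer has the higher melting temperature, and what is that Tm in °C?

Primer P1: A+T=7, G+C=12 → Tm = 2(7)+4(12) = 62°C
Primer P2: A+T=10, G+C=9 → Tm = 2(10)+4(9) = 56°C
62°C vs 56°C → primer P1 is higher.

Primer P1, 62°C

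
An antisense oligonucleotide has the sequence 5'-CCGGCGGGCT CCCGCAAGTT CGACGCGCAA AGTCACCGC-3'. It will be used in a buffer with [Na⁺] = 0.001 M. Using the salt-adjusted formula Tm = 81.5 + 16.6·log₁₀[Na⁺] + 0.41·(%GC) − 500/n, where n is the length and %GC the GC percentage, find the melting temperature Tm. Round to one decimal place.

48.3°C

Length n = 39. Scanning the sequence gives A=7, C=16, G=12, T=4.
G+C = 28, so %GC = 28/39 × 100 = 71.795%
Salt term: 16.6 × (-3) = -49.8
GC term: 0.41 × 71.795 = 29.436; length term: −500/39 = −12.821
Tm = 81.5 + (-49.8) + 29.436 − 12.821 = 48.315 → 48.3°C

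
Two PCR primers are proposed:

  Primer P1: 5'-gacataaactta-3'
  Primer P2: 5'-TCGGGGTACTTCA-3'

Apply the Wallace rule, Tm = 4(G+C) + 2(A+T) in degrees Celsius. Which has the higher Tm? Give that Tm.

Primer P2, 40°C

Primer P1: A+T=9, G+C=3 → Tm = 2(9)+4(3) = 30°C
Primer P2: A+T=6, G+C=7 → Tm = 2(6)+4(7) = 40°C
30°C vs 40°C → primer P2 is higher.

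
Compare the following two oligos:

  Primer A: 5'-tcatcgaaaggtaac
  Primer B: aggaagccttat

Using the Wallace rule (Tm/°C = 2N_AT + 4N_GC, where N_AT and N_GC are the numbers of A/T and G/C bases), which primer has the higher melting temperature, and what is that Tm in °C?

Primer A: A+T=9, G+C=6 → Tm = 2(9)+4(6) = 42°C
Primer B: A+T=7, G+C=5 → Tm = 2(7)+4(5) = 34°C
42°C vs 34°C → primer A is higher.

Primer A, 42°C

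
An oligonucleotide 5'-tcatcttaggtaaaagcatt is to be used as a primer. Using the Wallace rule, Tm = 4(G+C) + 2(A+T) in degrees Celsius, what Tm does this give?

G=3, T=7, C=3, A=7
So N_AT = 14 and N_GC = 6.
Tm = 2(14) + 4(6) = 28 + 24 = 52°C

52°C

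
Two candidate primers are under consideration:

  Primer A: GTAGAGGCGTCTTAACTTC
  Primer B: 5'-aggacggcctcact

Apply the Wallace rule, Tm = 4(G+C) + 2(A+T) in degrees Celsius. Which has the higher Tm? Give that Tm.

Primer A, 56°C

Primer A: A+T=10, G+C=9 → Tm = 2(10)+4(9) = 56°C
Primer B: A+T=5, G+C=9 → Tm = 2(5)+4(9) = 46°C
56°C vs 46°C → primer A is higher.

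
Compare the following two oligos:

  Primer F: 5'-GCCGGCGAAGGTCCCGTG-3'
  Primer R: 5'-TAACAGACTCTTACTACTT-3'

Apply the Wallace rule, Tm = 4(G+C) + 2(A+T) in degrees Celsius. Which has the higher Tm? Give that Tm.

Primer F: A+T=4, G+C=14 → Tm = 2(4)+4(14) = 64°C
Primer R: A+T=13, G+C=6 → Tm = 2(13)+4(6) = 50°C
64°C vs 50°C → primer F is higher.

Primer F, 64°C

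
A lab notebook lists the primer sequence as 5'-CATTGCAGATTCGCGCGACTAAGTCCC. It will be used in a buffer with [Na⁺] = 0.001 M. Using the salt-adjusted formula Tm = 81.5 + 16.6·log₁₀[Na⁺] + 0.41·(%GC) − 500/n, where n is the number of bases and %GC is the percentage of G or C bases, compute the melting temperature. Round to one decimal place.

Length n = 27. Base counts: A=6, C=9, T=6, G=6
G+C = 15, so %GC = 15/27 × 100 = 55.556%
Salt term: 16.6 × (-3) = -49.8
GC term: 0.41 × 55.556 = 22.778; length term: −500/27 = −18.519
Tm = 81.5 + (-49.8) + 22.778 − 18.519 = 35.959 → 36.0°C

36.0°C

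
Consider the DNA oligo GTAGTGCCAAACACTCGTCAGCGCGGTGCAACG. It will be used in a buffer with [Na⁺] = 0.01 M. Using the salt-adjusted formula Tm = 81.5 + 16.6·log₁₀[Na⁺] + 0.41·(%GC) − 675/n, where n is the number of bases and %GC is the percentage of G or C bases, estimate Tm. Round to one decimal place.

52.7°C

Length n = 33. Scanning the sequence gives A=8, T=5, C=10, G=10.
G+C = 20, so %GC = 20/33 × 100 = 60.606%
Salt term: 16.6 × (-2) = -33.2
GC term: 0.41 × 60.606 = 24.848; length term: −675/33 = −20.455
Tm = 81.5 + (-33.2) + 24.848 − 20.455 = 52.693 → 52.7°C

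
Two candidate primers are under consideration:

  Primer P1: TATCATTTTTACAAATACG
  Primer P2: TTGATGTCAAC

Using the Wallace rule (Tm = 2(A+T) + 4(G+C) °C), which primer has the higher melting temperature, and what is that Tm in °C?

Primer P1: A+T=15, G+C=4 → Tm = 2(15)+4(4) = 46°C
Primer P2: A+T=7, G+C=4 → Tm = 2(7)+4(4) = 30°C
46°C vs 30°C → primer P1 is higher.

Primer P1, 46°C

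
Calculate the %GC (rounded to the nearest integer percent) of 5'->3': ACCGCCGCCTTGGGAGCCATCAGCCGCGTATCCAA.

Scanning the sequence gives A=7, G=9, T=5, C=14.
G+C = 9 + 14 = 23 out of 35 bases
%GC = 23/35 × 100 = 65.71% ≈ 66%

66%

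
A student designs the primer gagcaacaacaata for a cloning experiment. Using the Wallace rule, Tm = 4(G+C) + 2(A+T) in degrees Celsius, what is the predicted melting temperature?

38°C

Base counts: C=3, T=1, G=2, A=8
A+T = 9, G+C = 5
Tm = 2(9) + 4(5) = 18 + 20 = 38°C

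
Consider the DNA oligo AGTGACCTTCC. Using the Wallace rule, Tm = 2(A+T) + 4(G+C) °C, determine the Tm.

34°C

Scanning the sequence gives A=2, G=2, C=4, T=3.
A+T = 5, G+C = 6
Tm = 2×5 + 4×6 = 34°C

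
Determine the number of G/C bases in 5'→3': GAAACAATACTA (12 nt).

3

G=1, C=2, A=7, T=2
G+C = 1 + 2 = 3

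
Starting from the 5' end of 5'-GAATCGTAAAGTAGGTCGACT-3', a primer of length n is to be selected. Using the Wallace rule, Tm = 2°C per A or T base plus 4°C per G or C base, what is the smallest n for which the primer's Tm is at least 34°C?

n = 13

First 12 bases: GAATCGTAAAGT → Tm = 32°C (< 34°C)
First 13 bases: GAATCGTAAAGTA → Tm = 34°C (≥ 34°C)
Since every base adds ≥2°C, Tm only increases with n, so the threshold is first crossed at n = 13.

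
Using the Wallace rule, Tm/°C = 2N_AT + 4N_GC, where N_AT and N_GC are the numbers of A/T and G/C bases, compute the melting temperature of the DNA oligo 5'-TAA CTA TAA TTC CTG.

A=5, G=1, T=6, C=3
So N_AT = 11 and N_GC = 4.
Tm = 2(11) + 4(4) = 22 + 16 = 38°C

38°C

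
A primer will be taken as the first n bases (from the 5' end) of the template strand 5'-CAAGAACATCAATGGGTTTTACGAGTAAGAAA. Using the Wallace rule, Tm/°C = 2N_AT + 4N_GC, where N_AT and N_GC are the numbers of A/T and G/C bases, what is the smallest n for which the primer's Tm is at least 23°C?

n = 9

First 8 bases: CAAGAACA → Tm = 22°C (< 23°C)
First 9 bases: CAAGAACAT → Tm = 24°C (≥ 23°C)
Since every base adds ≥2°C, Tm only increases with n, so the threshold is first crossed at n = 9.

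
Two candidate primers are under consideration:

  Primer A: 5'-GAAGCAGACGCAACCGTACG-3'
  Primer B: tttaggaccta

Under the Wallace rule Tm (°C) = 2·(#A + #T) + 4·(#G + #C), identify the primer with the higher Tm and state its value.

Primer A: A+T=8, G+C=12 → Tm = 2(8)+4(12) = 64°C
Primer B: A+T=7, G+C=4 → Tm = 2(7)+4(4) = 30°C
64°C vs 30°C → primer A is higher.

Primer A, 64°C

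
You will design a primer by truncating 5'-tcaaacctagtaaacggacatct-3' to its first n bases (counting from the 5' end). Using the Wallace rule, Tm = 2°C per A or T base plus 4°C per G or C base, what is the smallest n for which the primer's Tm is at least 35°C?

n = 14

First 13 bases: TCAAACCTAGTAA → Tm = 34°C (< 35°C)
First 14 bases: TCAAACCTAGTAAA → Tm = 36°C (≥ 35°C)
Since every base adds ≥2°C, Tm only increases with n, so the threshold is first crossed at n = 14.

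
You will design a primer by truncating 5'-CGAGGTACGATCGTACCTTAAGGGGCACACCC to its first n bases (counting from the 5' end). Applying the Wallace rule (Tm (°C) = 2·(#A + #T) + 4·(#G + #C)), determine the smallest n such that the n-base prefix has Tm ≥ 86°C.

First 27 bases: CGAGGTACGATCGTACCTTAAGGGGCA → Tm = 84°C (< 86°C)
First 28 bases: CGAGGTACGATCGTACCTTAAGGGGCAC → Tm = 88°C (≥ 86°C)
Since every base adds ≥2°C, Tm only increases with n, so the threshold is first crossed at n = 28.

n = 28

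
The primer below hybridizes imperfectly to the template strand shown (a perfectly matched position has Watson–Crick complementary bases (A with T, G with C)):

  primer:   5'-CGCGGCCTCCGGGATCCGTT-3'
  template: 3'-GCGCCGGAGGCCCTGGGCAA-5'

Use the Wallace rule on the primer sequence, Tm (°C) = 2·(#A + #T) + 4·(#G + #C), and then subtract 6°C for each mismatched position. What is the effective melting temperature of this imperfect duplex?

64°C

Primer base counts: A=1, T=4, G=7, C=8 → A+T=5, G+C=15
Perfect-match Tm = 2(5) + 4(15) = 10 + 60 = 70°C
Mismatches (positions where the bases are not complementary): 1 (at position 15)
Effective Tm = 70 − 1×6 = 70 − 6 = 64°C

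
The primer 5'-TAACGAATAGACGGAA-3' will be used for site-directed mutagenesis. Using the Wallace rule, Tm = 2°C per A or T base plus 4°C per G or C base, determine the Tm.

44°C

Scanning the sequence gives A=8, C=2, T=2, G=4.
AT pairs contribute 10, GC pairs contribute 6.
Tm = 2(10) + 4(6) = 20 + 24 = 44°C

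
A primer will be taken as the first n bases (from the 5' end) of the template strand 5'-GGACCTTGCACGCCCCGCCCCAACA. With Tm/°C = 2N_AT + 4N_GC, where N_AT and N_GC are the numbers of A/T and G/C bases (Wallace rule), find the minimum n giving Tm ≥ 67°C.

First 18 bases: GGACCTTGCACGCCCCGC → Tm = 64°C (< 67°C)
First 19 bases: GGACCTTGCACGCCCCGCC → Tm = 68°C (≥ 67°C)
Each additional base adds 2°C (A/T) or 4°C (G/C), so Tm is non-decreasing in n; n = 19 is the first length to reach 67°C.

n = 19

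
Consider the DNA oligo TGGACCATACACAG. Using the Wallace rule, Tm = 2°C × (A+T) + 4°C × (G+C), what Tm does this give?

Base counts: G=3, C=4, T=2, A=5
AT pairs contribute 7, GC pairs contribute 7.
Tm = 2×7 + 4×7 = 42°C

42°C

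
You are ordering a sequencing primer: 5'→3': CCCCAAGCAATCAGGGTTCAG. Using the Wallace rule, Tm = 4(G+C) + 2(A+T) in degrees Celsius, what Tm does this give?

66°C

Scanning the sequence gives C=7, T=3, G=5, A=6.
AT pairs contribute 9, GC pairs contribute 12.
Tm = 4·12 + 2·9 = 48 + 18 = 66°C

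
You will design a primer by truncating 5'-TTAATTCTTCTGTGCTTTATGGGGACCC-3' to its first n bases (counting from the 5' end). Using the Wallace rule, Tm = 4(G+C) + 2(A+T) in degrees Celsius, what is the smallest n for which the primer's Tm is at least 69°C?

n = 26

First 25 bases: TTAATTCTTCTGTGCTTTATGGGGA → Tm = 68°C (< 69°C)
First 26 bases: TTAATTCTTCTGTGCTTTATGGGGAC → Tm = 72°C (≥ 69°C)
Since every base adds ≥2°C, Tm only increases with n, so the threshold is first crossed at n = 26.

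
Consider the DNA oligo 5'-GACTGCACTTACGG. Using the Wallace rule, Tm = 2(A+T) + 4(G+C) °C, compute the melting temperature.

44°C

Base counts: A=3, T=3, C=4, G=4
A+T = 6, G+C = 8
Tm = 2(6) + 4(8) = 12 + 32 = 44°C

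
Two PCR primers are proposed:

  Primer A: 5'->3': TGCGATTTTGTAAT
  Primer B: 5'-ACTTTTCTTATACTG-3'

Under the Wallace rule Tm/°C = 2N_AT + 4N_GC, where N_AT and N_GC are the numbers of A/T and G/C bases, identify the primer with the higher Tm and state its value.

Primer A: A+T=10, G+C=4 → Tm = 2(10)+4(4) = 36°C
Primer B: A+T=11, G+C=4 → Tm = 2(11)+4(4) = 38°C
36°C vs 38°C → primer B is higher.

Primer B, 38°C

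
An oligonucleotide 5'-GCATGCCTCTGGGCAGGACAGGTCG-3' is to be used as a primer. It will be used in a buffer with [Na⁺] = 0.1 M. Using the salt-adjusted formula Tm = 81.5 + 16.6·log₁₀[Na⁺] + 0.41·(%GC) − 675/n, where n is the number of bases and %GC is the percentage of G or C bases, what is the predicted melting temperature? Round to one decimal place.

Length n = 25. Scanning the sequence gives C=7, T=4, G=10, A=4.
G+C = 17, so %GC = 17/25 × 100 = 68%
Salt term: 16.6 × (-1) = -16.6
GC term: 0.41 × 68 = 27.88; length term: −675/25 = −27
Tm = 81.5 + (-16.6) + 27.88 − 27 = 65.78 → 65.8°C

65.8°C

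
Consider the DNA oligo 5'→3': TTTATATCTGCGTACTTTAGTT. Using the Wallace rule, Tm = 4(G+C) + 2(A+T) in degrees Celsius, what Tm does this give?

56°C

Scanning the sequence gives G=3, T=12, A=4, C=3.
A+T = 16, G+C = 6
Tm = 2(16) + 4(6) = 32 + 24 = 56°C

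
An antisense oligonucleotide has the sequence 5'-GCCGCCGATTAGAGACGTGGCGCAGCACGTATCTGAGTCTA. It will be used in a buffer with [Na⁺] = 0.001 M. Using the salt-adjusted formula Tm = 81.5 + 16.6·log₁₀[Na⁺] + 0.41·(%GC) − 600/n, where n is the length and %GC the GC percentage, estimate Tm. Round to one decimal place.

Length n = 41. Counting bases: G=13, T=8, A=9, C=11
G+C = 24, so %GC = 24/41 × 100 = 58.537%
Salt term: 16.6 × (-3) = -49.8
GC term: 0.41 × 58.537 = 24; length term: −600/41 = −14.634
Tm = 81.5 + (-49.8) + 24 − 14.634 = 41.066 → 41.1°C

41.1°C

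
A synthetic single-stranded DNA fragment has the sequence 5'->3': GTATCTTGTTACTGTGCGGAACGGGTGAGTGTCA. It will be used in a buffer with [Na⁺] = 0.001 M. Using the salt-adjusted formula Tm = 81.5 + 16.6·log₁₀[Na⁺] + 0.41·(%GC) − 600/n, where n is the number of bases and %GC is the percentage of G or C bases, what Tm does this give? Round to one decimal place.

Length n = 34. Base counts: G=12, T=11, A=6, C=5
G+C = 17, so %GC = 17/34 × 100 = 50%
Salt term: 16.6 × (-3) = -49.8
GC term: 0.41 × 50 = 20.5; length term: −600/34 = −17.647
Tm = 81.5 + (-49.8) + 20.5 − 17.647 = 34.553 → 34.6°C

34.6°C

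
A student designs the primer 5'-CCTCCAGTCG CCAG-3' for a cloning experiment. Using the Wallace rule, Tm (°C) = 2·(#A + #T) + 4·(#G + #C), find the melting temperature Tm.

T=2, A=2, G=3, C=7
So N_AT = 4 and N_GC = 10.
Tm = 4·10 + 2·4 = 40 + 8 = 48°C

48°C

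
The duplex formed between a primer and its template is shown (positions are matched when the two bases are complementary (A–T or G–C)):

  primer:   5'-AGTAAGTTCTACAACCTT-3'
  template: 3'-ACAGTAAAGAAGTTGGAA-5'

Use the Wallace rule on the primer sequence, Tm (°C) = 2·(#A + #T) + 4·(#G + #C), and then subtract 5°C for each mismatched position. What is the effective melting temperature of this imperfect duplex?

28°C

Primer base counts: A=6, T=6, G=2, C=4 → A+T=12, G+C=6
Perfect-match Tm = 2(12) + 4(6) = 24 + 24 = 48°C
Mismatches (positions where the bases are not complementary): 4 (at positions 1, 4, 6, 11)
Effective Tm = 48 − 4×5 = 48 − 20 = 28°C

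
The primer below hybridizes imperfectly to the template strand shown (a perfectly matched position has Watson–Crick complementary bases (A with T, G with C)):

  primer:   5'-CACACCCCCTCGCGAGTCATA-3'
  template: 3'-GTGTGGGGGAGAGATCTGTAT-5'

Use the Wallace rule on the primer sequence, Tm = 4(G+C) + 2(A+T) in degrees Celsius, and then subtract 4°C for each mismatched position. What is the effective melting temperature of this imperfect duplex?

56°C

Primer base counts: A=5, T=3, G=3, C=10 → A+T=8, G+C=13
Perfect-match Tm = 2(8) + 4(13) = 16 + 52 = 68°C
Mismatches (positions where the bases are not complementary): 3 (at positions 12, 14, 17)
Effective Tm = 68 − 3×4 = 68 − 12 = 56°C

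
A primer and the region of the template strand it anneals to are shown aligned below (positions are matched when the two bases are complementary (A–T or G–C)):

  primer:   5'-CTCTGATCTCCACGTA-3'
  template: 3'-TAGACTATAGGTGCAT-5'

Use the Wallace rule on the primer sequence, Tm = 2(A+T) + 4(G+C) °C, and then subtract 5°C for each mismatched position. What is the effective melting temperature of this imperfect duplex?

38°C

Primer base counts: A=3, T=5, G=2, C=6 → A+T=8, G+C=8
Perfect-match Tm = 2(8) + 4(8) = 16 + 32 = 48°C
Mismatches (positions where the bases are not complementary): 2 (at positions 1, 8)
Effective Tm = 48 − 2×5 = 48 − 10 = 38°C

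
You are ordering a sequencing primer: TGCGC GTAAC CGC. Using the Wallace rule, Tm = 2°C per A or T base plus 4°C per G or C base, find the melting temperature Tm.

Scanning the sequence gives A=2, C=5, T=2, G=4.
AT pairs contribute 4, GC pairs contribute 9.
Tm = 2(4) + 4(9) = 8 + 36 = 44°C

44°C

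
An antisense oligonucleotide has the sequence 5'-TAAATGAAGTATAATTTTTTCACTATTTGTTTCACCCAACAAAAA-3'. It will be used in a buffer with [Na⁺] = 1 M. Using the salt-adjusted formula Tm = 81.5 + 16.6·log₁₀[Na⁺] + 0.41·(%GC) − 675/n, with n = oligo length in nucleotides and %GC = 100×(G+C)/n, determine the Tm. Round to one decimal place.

Length n = 45. Counting bases: G=3, A=18, C=7, T=17
G+C = 10, so %GC = 10/45 × 100 = 22.222%
Salt term: 16.6 × (0) = 0
GC term: 0.41 × 22.222 = 9.111; length term: −675/45 = −15
Tm = 81.5 + (0) + 9.111 − 15 = 75.611 → 75.6°C

75.6°C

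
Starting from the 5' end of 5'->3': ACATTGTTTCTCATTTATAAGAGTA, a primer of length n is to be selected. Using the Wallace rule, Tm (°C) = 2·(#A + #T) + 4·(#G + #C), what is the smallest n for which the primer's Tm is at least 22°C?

First 8 bases: ACATTGTT → Tm = 20°C (< 22°C)
First 9 bases: ACATTGTTT → Tm = 22°C (≥ 22°C)
Each additional base adds 2°C (A/T) or 4°C (G/C), so Tm is non-decreasing in n; n = 9 is the first length to reach 22°C.

n = 9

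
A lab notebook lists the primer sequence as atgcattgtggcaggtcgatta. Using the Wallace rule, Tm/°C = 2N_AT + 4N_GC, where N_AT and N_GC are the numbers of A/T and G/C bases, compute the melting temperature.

64°C

Base counts: A=5, C=3, G=7, T=7
A+T = 12, G+C = 10
Tm = 2×12 + 4×10 = 64°C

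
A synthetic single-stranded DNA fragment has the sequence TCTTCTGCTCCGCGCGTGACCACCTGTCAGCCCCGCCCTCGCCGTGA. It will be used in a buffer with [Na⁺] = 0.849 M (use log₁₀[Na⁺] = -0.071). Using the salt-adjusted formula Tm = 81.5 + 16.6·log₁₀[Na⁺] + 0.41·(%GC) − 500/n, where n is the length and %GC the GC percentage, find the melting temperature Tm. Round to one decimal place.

98.5°C

Length n = 47. G=11, T=10, C=22, A=4
G+C = 33, so %GC = 33/47 × 100 = 70.213%
Salt term: 16.6 × (-0.071) = -1.179
GC term: 0.41 × 70.213 = 28.787; length term: −500/47 = −10.638
Tm = 81.5 + (-1.179) + 28.787 − 10.638 = 98.47 → 98.5°C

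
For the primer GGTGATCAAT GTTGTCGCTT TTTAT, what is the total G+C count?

9

A=4, C=3, G=6, T=12
Total G or C: 6 + 3 = 9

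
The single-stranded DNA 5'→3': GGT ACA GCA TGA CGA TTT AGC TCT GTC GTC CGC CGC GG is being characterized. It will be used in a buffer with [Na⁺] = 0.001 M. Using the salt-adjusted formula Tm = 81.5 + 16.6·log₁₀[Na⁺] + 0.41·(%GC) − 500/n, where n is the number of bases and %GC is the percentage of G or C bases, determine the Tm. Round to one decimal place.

Length n = 38. Counting bases: C=11, G=12, A=6, T=9
G+C = 23, so %GC = 23/38 × 100 = 60.526%
Salt term: 16.6 × (-3) = -49.8
GC term: 0.41 × 60.526 = 24.816; length term: −500/38 = −13.158
Tm = 81.5 + (-49.8) + 24.816 − 13.158 = 43.358 → 43.4°C

43.4°C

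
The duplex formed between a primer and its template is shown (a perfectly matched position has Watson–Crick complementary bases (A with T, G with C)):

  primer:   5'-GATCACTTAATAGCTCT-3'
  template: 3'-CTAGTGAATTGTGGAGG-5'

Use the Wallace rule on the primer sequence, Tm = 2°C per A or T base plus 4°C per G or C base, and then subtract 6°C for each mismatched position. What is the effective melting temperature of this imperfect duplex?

28°C

Primer base counts: A=5, T=6, G=2, C=4 → A+T=11, G+C=6
Perfect-match Tm = 2(11) + 4(6) = 22 + 24 = 46°C
Mismatches (positions where the bases are not complementary): 3 (at positions 11, 13, 17)
Effective Tm = 46 − 3×6 = 46 − 18 = 28°C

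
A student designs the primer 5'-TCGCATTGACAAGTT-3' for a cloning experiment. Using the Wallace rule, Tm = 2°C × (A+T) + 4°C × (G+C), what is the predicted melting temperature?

Counting bases: T=5, C=3, G=3, A=4
AT pairs contribute 9, GC pairs contribute 6.
Tm = 2×9 + 4×6 = 42°C

42°C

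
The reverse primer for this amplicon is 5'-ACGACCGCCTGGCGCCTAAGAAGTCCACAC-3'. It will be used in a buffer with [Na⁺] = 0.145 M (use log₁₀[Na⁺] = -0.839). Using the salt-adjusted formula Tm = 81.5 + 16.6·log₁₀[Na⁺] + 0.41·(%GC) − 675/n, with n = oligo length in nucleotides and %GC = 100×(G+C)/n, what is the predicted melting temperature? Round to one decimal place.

71.0°C

Length n = 30. Base counts: C=12, A=8, G=7, T=3
G+C = 19, so %GC = 19/30 × 100 = 63.333%
Salt term: 16.6 × (-0.839) = -13.927
GC term: 0.41 × 63.333 = 25.967; length term: −675/30 = −22.5
Tm = 81.5 + (-13.927) + 25.967 − 22.5 = 71.04 → 71.0°C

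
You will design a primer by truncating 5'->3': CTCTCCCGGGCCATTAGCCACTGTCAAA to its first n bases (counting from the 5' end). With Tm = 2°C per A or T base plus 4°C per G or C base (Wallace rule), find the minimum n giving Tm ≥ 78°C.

First 23 bases: CTCTCCCGGGCCATTAGCCACTG → Tm = 76°C (< 78°C)
First 24 bases: CTCTCCCGGGCCATTAGCCACTGT → Tm = 78°C (≥ 78°C)
Each additional base adds 2°C (A/T) or 4°C (G/C), so Tm is non-decreasing in n; n = 24 is the first length to reach 78°C.

n = 24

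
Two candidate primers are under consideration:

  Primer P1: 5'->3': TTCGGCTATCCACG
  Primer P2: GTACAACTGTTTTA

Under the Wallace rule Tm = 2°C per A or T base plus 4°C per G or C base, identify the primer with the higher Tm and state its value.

Primer P1: A+T=6, G+C=8 → Tm = 2(6)+4(8) = 44°C
Primer P2: A+T=10, G+C=4 → Tm = 2(10)+4(4) = 36°C
44°C vs 36°C → primer P1 is higher.

Primer P1, 44°C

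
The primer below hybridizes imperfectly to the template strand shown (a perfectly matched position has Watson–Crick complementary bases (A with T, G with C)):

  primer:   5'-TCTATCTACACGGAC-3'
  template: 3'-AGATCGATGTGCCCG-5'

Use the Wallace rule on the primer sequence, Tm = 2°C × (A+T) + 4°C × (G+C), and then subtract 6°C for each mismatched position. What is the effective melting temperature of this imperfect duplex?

Primer base counts: A=4, T=4, G=2, C=5 → A+T=8, G+C=7
Perfect-match Tm = 2(8) + 4(7) = 16 + 28 = 44°C
Mismatches (positions where the bases are not complementary): 2 (at positions 5, 14)
Effective Tm = 44 − 2×6 = 44 − 12 = 32°C

32°C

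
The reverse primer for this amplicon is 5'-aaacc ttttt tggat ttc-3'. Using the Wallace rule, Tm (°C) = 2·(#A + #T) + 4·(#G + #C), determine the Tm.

46°C

Base counts: G=2, T=9, A=4, C=3
So N_AT = 13 and N_GC = 5.
Tm = 2(13) + 4(5) = 26 + 20 = 46°C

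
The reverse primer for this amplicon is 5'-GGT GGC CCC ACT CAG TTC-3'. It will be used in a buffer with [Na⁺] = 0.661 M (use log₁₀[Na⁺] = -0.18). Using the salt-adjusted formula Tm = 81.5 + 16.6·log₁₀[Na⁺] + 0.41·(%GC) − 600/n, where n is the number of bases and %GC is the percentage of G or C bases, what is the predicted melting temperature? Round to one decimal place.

72.5°C

Length n = 18. Scanning the sequence gives G=5, C=7, T=4, A=2.
G+C = 12, so %GC = 12/18 × 100 = 66.667%
Salt term: 16.6 × (-0.18) = -2.988
GC term: 0.41 × 66.667 = 27.333; length term: −600/18 = −33.333
Tm = 81.5 + (-2.988) + 27.333 − 33.333 = 72.512 → 72.5°C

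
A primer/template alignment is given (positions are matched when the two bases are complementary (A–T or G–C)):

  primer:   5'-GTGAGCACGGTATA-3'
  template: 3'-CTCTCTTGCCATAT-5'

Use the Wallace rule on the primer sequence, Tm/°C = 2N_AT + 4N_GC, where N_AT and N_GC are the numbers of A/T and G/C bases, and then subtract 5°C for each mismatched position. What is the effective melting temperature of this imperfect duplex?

32°C

Primer base counts: A=4, T=3, G=5, C=2 → A+T=7, G+C=7
Perfect-match Tm = 2(7) + 4(7) = 14 + 28 = 42°C
Mismatches (positions where the bases are not complementary): 2 (at positions 2, 6)
Effective Tm = 42 − 2×5 = 42 − 10 = 32°C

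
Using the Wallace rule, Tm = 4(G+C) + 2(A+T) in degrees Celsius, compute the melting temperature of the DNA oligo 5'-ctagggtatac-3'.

32°C

Scanning the sequence gives T=3, G=3, A=3, C=2.
So N_AT = 6 and N_GC = 5.
Tm = 2×6 + 4×5 = 32°C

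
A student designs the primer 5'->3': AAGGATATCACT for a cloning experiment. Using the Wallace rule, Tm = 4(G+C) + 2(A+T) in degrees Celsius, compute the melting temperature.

32°C

Scanning the sequence gives G=2, T=3, A=5, C=2.
So N_AT = 8 and N_GC = 4.
Tm = 2(8) + 4(4) = 16 + 16 = 32°C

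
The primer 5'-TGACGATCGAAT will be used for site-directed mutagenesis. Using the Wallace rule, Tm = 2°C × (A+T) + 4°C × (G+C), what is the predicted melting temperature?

Scanning the sequence gives C=2, A=4, G=3, T=3.
So N_AT = 7 and N_GC = 5.
Tm = 2×7 + 4×5 = 34°C

34°C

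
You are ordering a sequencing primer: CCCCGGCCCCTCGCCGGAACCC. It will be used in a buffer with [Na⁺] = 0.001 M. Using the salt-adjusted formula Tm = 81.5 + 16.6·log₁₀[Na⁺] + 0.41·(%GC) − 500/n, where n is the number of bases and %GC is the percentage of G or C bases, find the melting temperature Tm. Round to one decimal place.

Length n = 22. Scanning the sequence gives T=1, C=14, A=2, G=5.
G+C = 19, so %GC = 19/22 × 100 = 86.364%
Salt term: 16.6 × (-3) = -49.8
GC term: 0.41 × 86.364 = 35.409; length term: −500/22 = −22.727
Tm = 81.5 + (-49.8) + 35.409 − 22.727 = 44.382 → 44.4°C

44.4°C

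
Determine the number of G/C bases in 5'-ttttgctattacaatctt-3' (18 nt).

Base counts: C=3, A=4, G=1, T=10
Total G or C: 1 + 3 = 4

4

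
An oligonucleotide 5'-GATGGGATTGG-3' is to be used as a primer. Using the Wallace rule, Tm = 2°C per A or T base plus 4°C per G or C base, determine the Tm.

Base counts: A=2, T=3, C=0, G=6
A+T = 5, G+C = 6
Tm = 2(5) + 4(6) = 10 + 24 = 34°C

34°C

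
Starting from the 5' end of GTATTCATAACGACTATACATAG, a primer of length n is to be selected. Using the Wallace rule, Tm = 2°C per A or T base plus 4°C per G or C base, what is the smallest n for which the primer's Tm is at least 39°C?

n = 15

First 14 bases: GTATTCATAACGAC → Tm = 38°C (< 39°C)
First 15 bases: GTATTCATAACGACT → Tm = 40°C (≥ 39°C)
Each additional base adds 2°C (A/T) or 4°C (G/C), so Tm is non-decreasing in n; n = 15 is the first length to reach 39°C.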